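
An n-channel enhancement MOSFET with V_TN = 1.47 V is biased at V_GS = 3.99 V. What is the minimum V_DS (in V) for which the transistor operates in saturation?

V_DS,sat = 2.52 V

The boundary between triode and saturation is V_DS = V_GS − V_TN = V_ov.
V_ov = 3.99 − 1.47 = 2.52 V.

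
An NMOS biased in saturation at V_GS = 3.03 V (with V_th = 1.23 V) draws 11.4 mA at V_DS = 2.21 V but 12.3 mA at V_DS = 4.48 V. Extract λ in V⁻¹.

λ = 0.0377 V⁻¹

With V_GS fixed, I_D ∝ (1 + λ V_DS) in saturation, so I_D2/I_D1 = (1 + λ V_DS2)/(1 + λ V_DS1).
12.3/11.4 = 1.079 = (1 + 4.48 λ)/(1 + 2.21 λ).
Solving: λ (I_D1 V_DS2 − I_D2 V_DS1) = I_D2 − I_D1, so λ = (12.3 − 11.4) / (11.4 × 4.48 − 12.3 × 2.21) = 0.9 / 23.9 = 0.0377 V⁻¹.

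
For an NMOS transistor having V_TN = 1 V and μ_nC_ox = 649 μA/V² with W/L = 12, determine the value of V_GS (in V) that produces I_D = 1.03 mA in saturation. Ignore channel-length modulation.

k_n = μ_nC_ox · (W/L) = 7.788 mA/V².
In saturation I_D = ½ k_n (V_GS − V_TN)², so V_GS − V_TN = √(2 I_D / k_n) = √(2 × 1.03 / 7.788) = 0.514 V.
V_GS = 1 + 0.514 = 1.51 V.

V_GS = 1.51 V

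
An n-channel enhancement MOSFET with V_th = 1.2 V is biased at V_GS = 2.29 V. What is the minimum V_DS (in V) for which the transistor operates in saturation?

The boundary between triode and saturation is V_DS = V_GS − V_th = V_ov.
V_ov = 2.29 − 1.2 = 1.09 V.

V_DS,sat = 1.09 V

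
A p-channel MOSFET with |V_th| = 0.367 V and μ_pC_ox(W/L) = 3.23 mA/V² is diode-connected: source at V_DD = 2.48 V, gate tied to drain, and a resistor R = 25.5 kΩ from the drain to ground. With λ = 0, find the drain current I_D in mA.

I_D = 0.0744 mA

With gate tied to drain, V_SG = V_SD ≥ V_SG − |V_th|, so the device is in saturation.
KCL at the drain: ½ k_p (V_SG − |V_th|)² = (V_DD − V_SG)/R.
Let x = V_SG − 0.367. Then 41.2 x² + x − 2.113 = 0, giving x = 0.215 V (positive root), so V_SG = 0.582 V.
I_D = (V_DD − V_SG)/R = (2.48 − 0.582) / 25.5 = 0.0744 mA.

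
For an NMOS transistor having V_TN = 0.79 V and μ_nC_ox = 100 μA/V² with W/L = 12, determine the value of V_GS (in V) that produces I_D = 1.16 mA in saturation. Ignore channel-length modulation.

V_GS = 2.18 V

k_n = μ_nC_ox · (W/L) = 1.2 mA/V².
In saturation I_D = ½ k_n (V_GS − V_TN)², so V_GS − V_TN = √(2 I_D / k_n) = √(2 × 1.16 / 1.2) = 1.39 V.
V_GS = 0.79 + 1.39 = 2.18 V.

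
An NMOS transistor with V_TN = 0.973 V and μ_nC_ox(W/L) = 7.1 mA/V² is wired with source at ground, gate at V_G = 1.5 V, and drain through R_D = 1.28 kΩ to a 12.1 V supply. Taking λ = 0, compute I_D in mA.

I_D = 0.986 mA

V_GS = V_G = 1.5 V, so V_ov = 1.5 − 0.973 = 0.527 V.
Assume saturation: I_D = ½ k_n V_ov² = 0.5 × 7.1 × 0.527² = 0.986 mA, giving V_DS = V_DD − I_D R_D = 12.1 − 0.986 × 1.28 = 10.8 V.
V_DS = 10.8 V ≥ V_ov = 0.527 V, confirming saturation.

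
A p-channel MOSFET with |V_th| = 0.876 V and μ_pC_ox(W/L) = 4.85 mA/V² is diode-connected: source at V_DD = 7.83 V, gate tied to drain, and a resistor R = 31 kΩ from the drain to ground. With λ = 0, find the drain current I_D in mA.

I_D = 0.215 mA

With gate tied to drain, V_SG = V_SD ≥ V_SG − |V_th|, so the device is in saturation.
KCL at the drain: ½ k_p (V_SG − |V_th|)² = (V_DD − V_SG)/R.
Let x = V_SG − 0.876. Then 75.2 x² + x − 6.954 = 0, giving x = 0.298 V (positive root), so V_SG = 1.17 V.
I_D = (V_DD − V_SG)/R = (7.83 − 1.17) / 31 = 0.215 mA.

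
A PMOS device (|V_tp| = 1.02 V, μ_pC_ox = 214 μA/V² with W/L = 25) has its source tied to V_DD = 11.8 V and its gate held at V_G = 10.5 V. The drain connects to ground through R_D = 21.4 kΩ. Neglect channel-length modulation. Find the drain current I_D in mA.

I_D = 0.210 mA

V_SG = V_DD − V_G = 11.8 − 10.5 = 1.3 V, so V_ov = 1.3 − 1.02 = 0.28 V.
k_p = μ_pC_ox · (W/L) = 5.35 mA/V².
Assume saturation: I_D = ½ k_p V_ov² = 0.5 × 5.35 × 0.28² = 0.21 mA, giving V_SD = V_DD − I_D R_D = 11.8 − 0.21 × 21.4 = 7.31 V.
V_SD = 7.31 V ≥ V_ov = 0.28 V, confirming saturation.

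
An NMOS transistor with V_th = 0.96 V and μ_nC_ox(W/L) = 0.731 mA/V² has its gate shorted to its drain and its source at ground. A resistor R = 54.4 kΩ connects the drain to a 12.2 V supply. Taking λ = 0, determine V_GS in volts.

V_GS = 1.69 V

With gate tied to drain, V_GS = V_DS ≥ V_GS − V_th, so the device is in saturation.
KCL at the drain: ½ k_n (V_GS − V_th)² = (V_DD − V_GS)/R.
Let x = V_GS − 0.96. Then 19.9 x² + x − 11.24 = 0, giving x = 0.727 V (positive root), so V_GS = 1.69 V.
I_D = (V_DD − V_GS)/R = (12.2 − 1.69) / 54.4 = 0.193 mA.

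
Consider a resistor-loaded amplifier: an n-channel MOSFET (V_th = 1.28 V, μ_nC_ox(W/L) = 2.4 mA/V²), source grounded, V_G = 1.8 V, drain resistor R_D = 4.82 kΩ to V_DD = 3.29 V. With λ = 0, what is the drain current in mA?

V_GS = V_G = 1.8 V, so V_ov = 1.8 − 1.28 = 0.52 V.
Assume saturation: I_D = ½ k_n V_ov² = 0.5 × 2.4 × 0.52² = 0.324 mA, giving V_DS = V_DD − I_D R_D = 3.29 − 0.324 × 4.82 = 1.73 V.
V_DS = 1.73 V ≥ V_ov = 0.52 V, confirming saturation.

I_D = 0.324 mA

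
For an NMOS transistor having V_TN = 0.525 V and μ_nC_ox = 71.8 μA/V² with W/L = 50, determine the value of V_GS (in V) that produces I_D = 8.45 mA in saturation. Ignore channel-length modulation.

V_GS = 2.69 V

k_n = μ_nC_ox · (W/L) = 3.59 mA/V².
In saturation I_D = ½ k_n (V_GS − V_TN)², so V_GS − V_TN = √(2 I_D / k_n) = √(2 × 8.45 / 3.59) = 2.17 V.
V_GS = 0.525 + 2.17 = 2.69 V.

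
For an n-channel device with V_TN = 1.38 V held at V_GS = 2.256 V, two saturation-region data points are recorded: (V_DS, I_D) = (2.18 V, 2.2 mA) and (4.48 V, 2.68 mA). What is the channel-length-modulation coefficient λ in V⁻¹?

With V_GS fixed, I_D ∝ (1 + λ V_DS) in saturation, so I_D2/I_D1 = (1 + λ V_DS2)/(1 + λ V_DS1).
2.68/2.2 = 1.218 = (1 + 4.48 λ)/(1 + 2.18 λ).
Solving: λ (I_D1 V_DS2 − I_D2 V_DS1) = I_D2 − I_D1, so λ = (2.68 − 2.2) / (2.2 × 4.48 − 2.68 × 2.18) = 0.48 / 4.01 = 0.12 V⁻¹.

λ = 0.120 V⁻¹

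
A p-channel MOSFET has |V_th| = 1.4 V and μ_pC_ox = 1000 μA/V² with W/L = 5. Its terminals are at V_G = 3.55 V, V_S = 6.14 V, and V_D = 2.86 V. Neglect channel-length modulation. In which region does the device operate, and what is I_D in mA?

V_SG = V_S − V_G = 6.14 − 3.55 = 2.59 V; V_SD = V_S − V_D = 6.14 − 2.86 = 3.28 V.
k_p = μ_pC_ox · (W/L) = 5 mA/V².
V_ov = V_SG − |V_th| = 2.59 − 1.4 = 1.19 V.
Since V_SD = 3.28 V ≥ V_ov = 1.19 V, the device is in saturation.
I_D = ½ k_p V_ov² = 0.5 × 5 × 1.19² = 3.54 mA.

Saturation; I_D = 3.54 mA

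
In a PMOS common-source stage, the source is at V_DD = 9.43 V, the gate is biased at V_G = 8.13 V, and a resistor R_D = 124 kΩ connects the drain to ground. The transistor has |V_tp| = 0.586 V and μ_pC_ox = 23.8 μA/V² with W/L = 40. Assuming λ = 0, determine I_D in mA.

I_D = 0.0751 mA

V_SG = V_DD − V_G = 9.43 − 8.13 = 1.3 V, so V_ov = 1.3 − 0.586 = 0.714 V.
k_p = μ_pC_ox · (W/L) = 0.952 mA/V².
Assume saturation: I_D = ½ k_p V_ov² = 0.5 × 0.952 × 0.714² = 0.243 mA, giving V_SD = V_DD − I_D R_D = 9.43 − 0.243 × 124 = -20.7 V.
But -20.7 V < V_ov = 0.714 V, so the device is actually in triode.
In triode I_D = k_p[V_ov V_SD − ½ V_SD²] and I_D = (V_DD − V_SD)/R_D. Equating: 59 V_SD² − 85.29 V_SD + 9.43 = 0, giving V_SD = 0.121 V (the root below V_ov).
I_D = (9.43 − 0.121) / 124 = 0.0751 mA.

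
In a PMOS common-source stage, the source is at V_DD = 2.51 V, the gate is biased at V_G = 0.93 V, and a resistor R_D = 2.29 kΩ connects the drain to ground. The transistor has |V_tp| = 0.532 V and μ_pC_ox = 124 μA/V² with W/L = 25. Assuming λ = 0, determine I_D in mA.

I_D = 0.944 mA

V_SG = V_DD − V_G = 2.51 − 0.93 = 1.58 V, so V_ov = 1.58 − 0.532 = 1.05 V.
k_p = μ_pC_ox · (W/L) = 3.1 mA/V².
Assume saturation: I_D = ½ k_p V_ov² = 0.5 × 3.1 × 1.05² = 1.7 mA, giving V_SD = V_DD − I_D R_D = 2.51 − 1.7 × 2.29 = -1.39 V.
But -1.39 V < V_ov = 1.05 V, so the device is actually in triode.
In triode I_D = k_p[V_ov V_SD − ½ V_SD²] and I_D = (V_DD − V_SD)/R_D. Equating: 3.55 V_SD² − 8.44 V_SD + 2.51 = 0, giving V_SD = 0.348 V (the root below V_ov).
I_D = (2.51 − 0.348) / 2.29 = 0.944 mA.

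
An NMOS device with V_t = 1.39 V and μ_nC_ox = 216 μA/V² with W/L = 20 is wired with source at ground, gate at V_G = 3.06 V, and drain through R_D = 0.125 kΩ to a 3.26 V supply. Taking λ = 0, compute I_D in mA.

V_GS = V_G = 3.06 V, so V_ov = 3.06 − 1.39 = 1.67 V.
k_n = μ_nC_ox · (W/L) = 4.32 mA/V².
Assume saturation: I_D = ½ k_n V_ov² = 0.5 × 4.32 × 1.67² = 6.02 mA, giving V_DS = V_DD − I_D R_D = 3.26 − 6.02 × 0.125 = 2.51 V.
V_DS = 2.51 V ≥ V_ov = 1.67 V, confirming saturation.

I_D = 6.02 mA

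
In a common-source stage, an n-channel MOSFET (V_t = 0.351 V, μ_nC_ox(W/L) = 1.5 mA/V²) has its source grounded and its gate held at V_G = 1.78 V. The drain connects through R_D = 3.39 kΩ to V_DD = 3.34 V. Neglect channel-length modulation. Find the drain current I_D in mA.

I_D = 0.846 mA

V_GS = V_G = 1.78 V, so V_ov = 1.78 − 0.351 = 1.43 V.
Assume saturation: I_D = ½ k_n V_ov² = 0.5 × 1.5 × 1.43² = 1.53 mA, giving V_DS = V_DD − I_D R_D = 3.34 − 1.53 × 3.39 = -1.85 V.
But -1.85 V < V_ov = 1.43 V, so the device is actually in triode.
In triode I_D = k_n[V_ov V_DS − ½ V_DS²] and I_D = (V_DD − V_DS)/R_D. Equating: 2.54 V_DS² − 8.266 V_DS + 3.34 = 0, giving V_DS = 0.473 V (the root below V_ov).
I_D = (3.34 − 0.473) / 3.39 = 0.846 mA.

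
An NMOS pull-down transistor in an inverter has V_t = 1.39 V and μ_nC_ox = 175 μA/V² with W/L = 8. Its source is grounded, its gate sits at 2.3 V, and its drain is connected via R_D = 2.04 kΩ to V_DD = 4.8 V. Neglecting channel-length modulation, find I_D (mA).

I_D = 0.580 mA

V_GS = V_G = 2.3 V, so V_ov = 2.3 − 1.39 = 0.91 V.
k_n = μ_nC_ox · (W/L) = 1.4 mA/V².
Assume saturation: I_D = ½ k_n V_ov² = 0.5 × 1.4 × 0.91² = 0.58 mA, giving V_DS = V_DD − I_D R_D = 4.8 − 0.58 × 2.04 = 3.62 V.
V_DS = 3.62 V ≥ V_ov = 0.91 V, confirming saturation.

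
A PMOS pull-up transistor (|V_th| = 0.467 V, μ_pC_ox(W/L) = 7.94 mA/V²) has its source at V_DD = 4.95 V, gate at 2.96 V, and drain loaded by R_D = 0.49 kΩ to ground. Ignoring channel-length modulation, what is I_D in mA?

V_SG = V_DD − V_G = 4.95 − 2.96 = 1.99 V, so V_ov = 1.99 − 0.467 = 1.52 V.
Assume saturation: I_D = ½ k_p V_ov² = 0.5 × 7.94 × 1.52² = 9.21 mA, giving V_SD = V_DD − I_D R_D = 4.95 − 9.21 × 0.49 = 0.438 V.
But 0.438 V < V_ov = 1.52 V, so the device is actually in triode.
In triode I_D = k_p[V_ov V_SD − ½ V_SD²] and I_D = (V_DD − V_SD)/R_D. Equating: 1.95 V_SD² − 6.925 V_SD + 4.95 = 0, giving V_SD = 0.99 V (the root below V_ov).
I_D = (4.95 − 0.99) / 0.49 = 8.08 mA.

I_D = 8.08 mA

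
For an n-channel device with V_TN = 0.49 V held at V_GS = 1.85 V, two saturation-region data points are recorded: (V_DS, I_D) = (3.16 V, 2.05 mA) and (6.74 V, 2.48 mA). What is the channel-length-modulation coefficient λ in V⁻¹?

λ = 0.0719 V⁻¹

With V_GS fixed, I_D ∝ (1 + λ V_DS) in saturation, so I_D2/I_D1 = (1 + λ V_DS2)/(1 + λ V_DS1).
2.48/2.05 = 1.21 = (1 + 6.74 λ)/(1 + 3.16 λ).
Solving: λ (I_D1 V_DS2 − I_D2 V_DS1) = I_D2 − I_D1, so λ = (2.48 − 2.05) / (2.05 × 6.74 − 2.48 × 3.16) = 0.43 / 5.98 = 0.0719 V⁻¹.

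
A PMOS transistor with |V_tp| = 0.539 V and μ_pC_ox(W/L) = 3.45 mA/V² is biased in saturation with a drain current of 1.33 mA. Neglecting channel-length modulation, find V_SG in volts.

In saturation I_D = ½ k_p (V_SG − |V_tp|)², so V_SG − |V_tp| = √(2 I_D / k_p) = √(2 × 1.33 / 3.45) = 0.878 V.
V_SG = 0.539 + 0.878 = 1.42 V.

V_SG = 1.42 V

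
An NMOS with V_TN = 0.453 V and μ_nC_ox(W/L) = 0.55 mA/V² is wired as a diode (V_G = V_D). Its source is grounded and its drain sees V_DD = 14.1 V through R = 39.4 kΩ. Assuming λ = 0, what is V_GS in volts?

With gate tied to drain, V_GS = V_DS ≥ V_GS − V_TN, so the device is in saturation.
KCL at the drain: ½ k_n (V_GS − V_TN)² = (V_DD − V_GS)/R.
Let x = V_GS − 0.453. Then 10.8 x² + x − 13.65 = 0, giving x = 1.08 V (positive root), so V_GS = 1.53 V.
I_D = (V_DD − V_GS)/R = (14.1 − 1.53) / 39.4 = 0.319 mA.

V_GS = 1.53 V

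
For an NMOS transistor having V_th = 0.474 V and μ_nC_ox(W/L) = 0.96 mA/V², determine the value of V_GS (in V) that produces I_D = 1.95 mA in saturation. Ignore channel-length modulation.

V_GS = 2.49 V

In saturation I_D = ½ k_n (V_GS − V_th)², so V_GS − V_th = √(2 I_D / k_n) = √(2 × 1.95 / 0.96) = 2.02 V.
V_GS = 0.474 + 2.02 = 2.49 V.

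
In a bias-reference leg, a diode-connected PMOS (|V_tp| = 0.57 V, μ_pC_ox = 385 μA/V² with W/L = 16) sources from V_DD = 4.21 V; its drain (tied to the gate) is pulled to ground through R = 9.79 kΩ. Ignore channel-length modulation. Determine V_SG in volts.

With gate tied to drain, V_SG = V_SD ≥ V_SG − |V_tp|, so the device is in saturation.
k_p = μ_pC_ox · (W/L) = 6.16 mA/V².
KCL at the drain: ½ k_p (V_SG − |V_tp|)² = (V_DD − V_SG)/R.
Let x = V_SG − 0.57. Then 30.2 x² + x − 3.64 = 0, giving x = 0.331 V (positive root), so V_SG = 0.901 V.
I_D = (V_DD − V_SG)/R = (4.21 − 0.901) / 9.79 = 0.338 mA.

V_SG = 0.901 V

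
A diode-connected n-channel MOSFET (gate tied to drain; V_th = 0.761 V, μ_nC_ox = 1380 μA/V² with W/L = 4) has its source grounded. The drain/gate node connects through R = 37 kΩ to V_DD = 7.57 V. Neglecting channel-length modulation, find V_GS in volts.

V_GS = 1.01 V

With gate tied to drain, V_GS = V_DS ≥ V_GS − V_th, so the device is in saturation.
k_n = μ_nC_ox · (W/L) = 5.52 mA/V².
KCL at the drain: ½ k_n (V_GS − V_th)² = (V_DD − V_GS)/R.
Let x = V_GS − 0.761. Then 102 x² + x − 6.809 = 0, giving x = 0.253 V (positive root), so V_GS = 1.01 V.
I_D = (V_DD − V_GS)/R = (7.57 − 1.01) / 37 = 0.177 mA.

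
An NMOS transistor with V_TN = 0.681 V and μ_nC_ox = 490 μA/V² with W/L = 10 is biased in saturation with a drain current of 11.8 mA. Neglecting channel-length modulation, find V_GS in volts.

k_n = μ_nC_ox · (W/L) = 4.9 mA/V².
In saturation I_D = ½ k_n (V_GS − V_TN)², so V_GS − V_TN = √(2 I_D / k_n) = √(2 × 11.8 / 4.9) = 2.19 V.
V_GS = 0.681 + 2.19 = 2.88 V.

V_GS = 2.88 V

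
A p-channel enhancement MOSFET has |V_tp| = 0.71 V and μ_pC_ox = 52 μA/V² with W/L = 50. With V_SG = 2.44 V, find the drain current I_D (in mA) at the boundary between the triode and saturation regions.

At the boundary V_SD = V_ov = V_SG − |V_tp| = 2.44 − 0.71 = 1.73 V.
k_p = μ_pC_ox · (W/L) = 2.6 mA/V².
I_D = ½ k_p V_ov² = 0.5 × 2.6 × 1.73² = 3.89 mA.

I_D = 3.89 mA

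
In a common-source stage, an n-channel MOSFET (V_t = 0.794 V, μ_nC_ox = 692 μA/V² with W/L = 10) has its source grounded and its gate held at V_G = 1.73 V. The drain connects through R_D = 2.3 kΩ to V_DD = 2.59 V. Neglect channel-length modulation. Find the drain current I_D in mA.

I_D = 1.05 mA

V_GS = V_G = 1.73 V, so V_ov = 1.73 − 0.794 = 0.936 V.
k_n = μ_nC_ox · (W/L) = 6.92 mA/V².
Assume saturation: I_D = ½ k_n V_ov² = 0.5 × 6.92 × 0.936² = 3.03 mA, giving V_DS = V_DD − I_D R_D = 2.59 − 3.03 × 2.3 = -4.38 V.
But -4.38 V < V_ov = 0.936 V, so the device is actually in triode.
In triode I_D = k_n[V_ov V_DS − ½ V_DS²] and I_D = (V_DD − V_DS)/R_D. Equating: 7.96 V_DS² − 15.9 V_DS + 2.59 = 0, giving V_DS = 0.179 V (the root below V_ov).
I_D = (2.59 − 0.179) / 2.3 = 1.05 mA.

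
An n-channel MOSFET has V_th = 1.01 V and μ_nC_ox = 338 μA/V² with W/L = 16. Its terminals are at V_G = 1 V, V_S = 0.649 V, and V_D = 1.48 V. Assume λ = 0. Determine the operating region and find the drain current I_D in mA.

Cutoff; I_D = 0 mA

V_GS = V_G − V_S = 1 − 0.649 = 0.351 V; V_DS = V_D − V_S = 1.48 − 0.649 = 0.831 V.
V_GS = 0.351 V < V_th = 1.01 V, so the transistor is in cutoff.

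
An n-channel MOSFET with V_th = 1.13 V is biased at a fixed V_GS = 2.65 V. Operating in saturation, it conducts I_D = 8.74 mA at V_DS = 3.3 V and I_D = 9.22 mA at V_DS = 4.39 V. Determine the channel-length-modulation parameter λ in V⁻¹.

λ = 0.0604 V⁻¹

With V_GS fixed, I_D ∝ (1 + λ V_DS) in saturation, so I_D2/I_D1 = (1 + λ V_DS2)/(1 + λ V_DS1).
9.22/8.74 = 1.055 = (1 + 4.39 λ)/(1 + 3.3 λ).
Solving: λ (I_D1 V_DS2 − I_D2 V_DS1) = I_D2 − I_D1, so λ = (9.22 − 8.74) / (8.74 × 4.39 − 9.22 × 3.3) = 0.48 / 7.94 = 0.0604 V⁻¹.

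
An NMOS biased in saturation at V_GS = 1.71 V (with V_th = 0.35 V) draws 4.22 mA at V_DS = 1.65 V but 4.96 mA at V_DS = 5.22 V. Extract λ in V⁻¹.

With V_GS fixed, I_D ∝ (1 + λ V_DS) in saturation, so I_D2/I_D1 = (1 + λ V_DS2)/(1 + λ V_DS1).
4.96/4.22 = 1.175 = (1 + 5.22 λ)/(1 + 1.65 λ).
Solving: λ (I_D1 V_DS2 − I_D2 V_DS1) = I_D2 − I_D1, so λ = (4.96 − 4.22) / (4.22 × 5.22 − 4.96 × 1.65) = 0.74 / 13.8 = 0.0535 V⁻¹.

λ = 0.0535 V⁻¹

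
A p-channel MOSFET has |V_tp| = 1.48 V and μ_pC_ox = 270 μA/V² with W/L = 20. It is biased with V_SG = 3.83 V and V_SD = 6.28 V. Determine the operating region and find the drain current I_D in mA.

Saturation; I_D = 14.9 mA

k_p = μ_pC_ox · (W/L) = 5.4 mA/V².
V_ov = V_SG − |V_tp| = 3.83 − 1.48 = 2.35 V.
Since V_SD = 6.28 V ≥ V_ov = 2.35 V, the device is in saturation.
I_D = ½ k_p V_ov² = 0.5 × 5.4 × 2.35² = 14.9 mA.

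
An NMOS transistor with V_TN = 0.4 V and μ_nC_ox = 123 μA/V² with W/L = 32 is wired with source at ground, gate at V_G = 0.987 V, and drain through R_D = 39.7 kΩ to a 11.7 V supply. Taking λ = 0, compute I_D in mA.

I_D = 0.291 mA

V_GS = V_G = 0.987 V, so V_ov = 0.987 − 0.4 = 0.587 V.
k_n = μ_nC_ox · (W/L) = 3.936 mA/V².
Assume saturation: I_D = ½ k_n V_ov² = 0.5 × 3.936 × 0.587² = 0.678 mA, giving V_DS = V_DD − I_D R_D = 11.7 − 0.678 × 39.7 = -15.2 V.
But -15.2 V < V_ov = 0.587 V, so the device is actually in triode.
In triode I_D = k_n[V_ov V_DS − ½ V_DS²] and I_D = (V_DD − V_DS)/R_D. Equating: 78.1 V_DS² − 92.72 V_DS + 11.7 = 0, giving V_DS = 0.144 V (the root below V_ov).
I_D = (11.7 − 0.144) / 39.7 = 0.291 mA.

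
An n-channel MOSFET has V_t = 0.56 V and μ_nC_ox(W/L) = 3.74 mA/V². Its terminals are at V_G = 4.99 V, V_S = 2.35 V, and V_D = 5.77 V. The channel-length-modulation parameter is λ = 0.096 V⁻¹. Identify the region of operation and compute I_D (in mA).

V_GS = V_G − V_S = 4.99 − 2.35 = 2.64 V; V_DS = V_D − V_S = 5.77 − 2.35 = 3.42 V.
V_ov = V_GS − V_t = 2.64 − 0.56 = 2.08 V.
Since V_DS = 3.42 V ≥ V_ov = 2.08 V, the device is in saturation.
I_D = ½ k_n V_ov² (1 + λ V_DS) = 0.5 × 3.74 × 2.08² × (1 + 0.096 × 3.42) = 10.7 mA.

Saturation; I_D = 10.7 mA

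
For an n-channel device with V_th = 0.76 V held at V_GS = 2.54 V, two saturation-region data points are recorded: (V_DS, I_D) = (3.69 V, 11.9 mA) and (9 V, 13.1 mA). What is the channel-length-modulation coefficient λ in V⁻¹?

λ = 0.0204 V⁻¹

With V_GS fixed, I_D ∝ (1 + λ V_DS) in saturation, so I_D2/I_D1 = (1 + λ V_DS2)/(1 + λ V_DS1).
13.1/11.9 = 1.101 = (1 + 9 λ)/(1 + 3.69 λ).
Solving: λ (I_D1 V_DS2 − I_D2 V_DS1) = I_D2 − I_D1, so λ = (13.1 − 11.9) / (11.9 × 9 − 13.1 × 3.69) = 1.2 / 58.8 = 0.0204 V⁻¹.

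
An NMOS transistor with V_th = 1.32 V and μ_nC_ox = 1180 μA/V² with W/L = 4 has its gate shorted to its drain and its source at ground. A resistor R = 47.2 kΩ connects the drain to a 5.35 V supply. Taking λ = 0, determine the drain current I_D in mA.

I_D = 0.0814 mA

With gate tied to drain, V_GS = V_DS ≥ V_GS − V_th, so the device is in saturation.
k_n = μ_nC_ox · (W/L) = 4.72 mA/V².
KCL at the drain: ½ k_n (V_GS − V_th)² = (V_DD − V_GS)/R.
Let x = V_GS − 1.32. Then 111 x² + x − 4.03 = 0, giving x = 0.186 V (positive root), so V_GS = 1.51 V.
I_D = (V_DD − V_GS)/R = (5.35 − 1.51) / 47.2 = 0.0814 mA.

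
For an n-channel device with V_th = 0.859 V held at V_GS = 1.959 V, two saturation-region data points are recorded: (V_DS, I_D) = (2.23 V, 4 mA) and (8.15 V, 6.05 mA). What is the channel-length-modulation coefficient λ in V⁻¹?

With V_GS fixed, I_D ∝ (1 + λ V_DS) in saturation, so I_D2/I_D1 = (1 + λ V_DS2)/(1 + λ V_DS1).
6.05/4 = 1.512 = (1 + 8.15 λ)/(1 + 2.23 λ).
Solving: λ (I_D1 V_DS2 − I_D2 V_DS1) = I_D2 − I_D1, so λ = (6.05 − 4) / (4 × 8.15 − 6.05 × 2.23) = 2.05 / 19.1 = 0.107 V⁻¹.

λ = 0.107 V⁻¹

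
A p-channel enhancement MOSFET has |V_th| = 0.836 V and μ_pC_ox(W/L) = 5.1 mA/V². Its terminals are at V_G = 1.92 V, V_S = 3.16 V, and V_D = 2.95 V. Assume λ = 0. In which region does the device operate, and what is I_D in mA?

Triode; I_D = 0.320 mA

V_SG = V_S − V_G = 3.16 − 1.92 = 1.24 V; V_SD = V_S − V_D = 3.16 − 2.95 = 0.21 V.
V_ov = V_SG − |V_th| = 1.24 − 0.836 = 0.404 V.
Since V_SD = 0.21 V < V_ov = 0.404 V, the device is in the triode region.
I_D = k_p [V_ov · V_SD − ½ V_SD²] = 5.1 × [0.404 × 0.21 − 0.5 × 0.21²] = 0.32 mA.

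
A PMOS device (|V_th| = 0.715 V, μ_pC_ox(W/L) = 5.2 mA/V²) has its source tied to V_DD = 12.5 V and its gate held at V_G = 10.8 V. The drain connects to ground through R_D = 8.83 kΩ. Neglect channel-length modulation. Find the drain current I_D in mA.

V_SG = V_DD − V_G = 12.5 − 10.8 = 1.7 V, so V_ov = 1.7 − 0.715 = 0.985 V.
Assume saturation: I_D = ½ k_p V_ov² = 0.5 × 5.2 × 0.985² = 2.52 mA, giving V_SD = V_DD − I_D R_D = 12.5 − 2.52 × 8.83 = -9.77 V.
But -9.77 V < V_ov = 0.985 V, so the device is actually in triode.
In triode I_D = k_p[V_ov V_SD − ½ V_SD²] and I_D = (V_DD − V_SD)/R_D. Equating: 23 V_SD² − 46.23 V_SD + 12.5 = 0, giving V_SD = 0.322 V (the root below V_ov).
I_D = (12.5 − 0.322) / 8.83 = 1.38 mA.

I_D = 1.38 mA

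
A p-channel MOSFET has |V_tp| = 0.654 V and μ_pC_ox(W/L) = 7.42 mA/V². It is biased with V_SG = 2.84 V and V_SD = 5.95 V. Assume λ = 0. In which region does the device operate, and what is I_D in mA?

Saturation; I_D = 17.7 mA

V_ov = V_SG − |V_tp| = 2.84 − 0.654 = 2.19 V.
Since V_SD = 5.95 V ≥ V_ov = 2.19 V, the device is in saturation.
I_D = ½ k_p V_ov² = 0.5 × 7.42 × 2.19² = 17.7 mA.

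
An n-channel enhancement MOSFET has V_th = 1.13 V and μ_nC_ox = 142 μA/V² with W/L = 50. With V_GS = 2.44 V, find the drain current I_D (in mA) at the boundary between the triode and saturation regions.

I_D = 6.09 mA

At the boundary V_DS = V_ov = V_GS − V_th = 2.44 − 1.13 = 1.31 V.
k_n = μ_nC_ox · (W/L) = 7.1 mA/V².
I_D = ½ k_n V_ov² = 0.5 × 7.1 × 1.31² = 6.09 mA.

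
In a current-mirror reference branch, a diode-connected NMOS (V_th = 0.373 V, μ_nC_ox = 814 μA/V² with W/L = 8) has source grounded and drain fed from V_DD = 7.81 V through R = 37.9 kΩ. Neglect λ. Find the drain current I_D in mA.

I_D = 0.190 mA

With gate tied to drain, V_GS = V_DS ≥ V_GS − V_th, so the device is in saturation.
k_n = μ_nC_ox · (W/L) = 6.512 mA/V².
KCL at the drain: ½ k_n (V_GS − V_th)² = (V_DD − V_GS)/R.
Let x = V_GS − 0.373. Then 123 x² + x − 7.437 = 0, giving x = 0.241 V (positive root), so V_GS = 0.614 V.
I_D = (V_DD − V_GS)/R = (7.81 − 0.614) / 37.9 = 0.19 mA.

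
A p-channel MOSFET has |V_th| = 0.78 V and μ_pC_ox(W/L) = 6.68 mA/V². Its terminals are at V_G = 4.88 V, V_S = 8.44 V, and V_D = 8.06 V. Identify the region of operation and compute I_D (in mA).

V_SG = V_S − V_G = 8.44 − 4.88 = 3.56 V; V_SD = V_S − V_D = 8.44 − 8.06 = 0.38 V.
V_ov = V_SG − |V_th| = 3.56 − 0.78 = 2.78 V.
Since V_SD = 0.38 V < V_ov = 2.78 V, the device is in the triode region.
I_D = k_p [V_ov · V_SD − ½ V_SD²] = 6.68 × [2.78 × 0.38 − 0.5 × 0.38²] = 6.57 mA.

Triode; I_D = 6.57 mA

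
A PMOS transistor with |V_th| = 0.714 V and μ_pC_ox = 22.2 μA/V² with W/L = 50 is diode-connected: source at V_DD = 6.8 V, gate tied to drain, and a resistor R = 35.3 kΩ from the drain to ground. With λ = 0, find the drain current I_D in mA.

With gate tied to drain, V_SG = V_SD ≥ V_SG − |V_th|, so the device is in saturation.
k_p = μ_pC_ox · (W/L) = 1.11 mA/V².
KCL at the drain: ½ k_p (V_SG − |V_th|)² = (V_DD − V_SG)/R.
Let x = V_SG − 0.714. Then 19.6 x² + x − 6.086 = 0, giving x = 0.532 V (positive root), so V_SG = 1.25 V.
I_D = (V_DD − V_SG)/R = (6.8 − 1.25) / 35.3 = 0.157 mA.

I_D = 0.157 mA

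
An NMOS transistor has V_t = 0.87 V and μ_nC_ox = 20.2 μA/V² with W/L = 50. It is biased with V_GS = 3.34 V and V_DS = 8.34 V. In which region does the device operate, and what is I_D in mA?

k_n = μ_nC_ox · (W/L) = 1.01 mA/V².
V_ov = V_GS − V_t = 3.34 − 0.87 = 2.47 V.
Since V_DS = 8.34 V ≥ V_ov = 2.47 V, the device is in saturation.
I_D = ½ k_n V_ov² = 0.5 × 1.01 × 2.47² = 3.08 mA.

Saturation; I_D = 3.08 mA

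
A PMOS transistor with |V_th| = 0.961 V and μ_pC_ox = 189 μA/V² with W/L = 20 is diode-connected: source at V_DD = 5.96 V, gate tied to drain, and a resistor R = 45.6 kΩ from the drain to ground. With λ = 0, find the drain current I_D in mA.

With gate tied to drain, V_SG = V_SD ≥ V_SG − |V_th|, so the device is in saturation.
k_p = μ_pC_ox · (W/L) = 3.78 mA/V².
KCL at the drain: ½ k_p (V_SG − |V_th|)² = (V_DD − V_SG)/R.
Let x = V_SG − 0.961. Then 86.2 x² + x − 4.999 = 0, giving x = 0.235 V (positive root), so V_SG = 1.2 V.
I_D = (V_DD − V_SG)/R = (5.96 − 1.2) / 45.6 = 0.104 mA.

I_D = 0.104 mA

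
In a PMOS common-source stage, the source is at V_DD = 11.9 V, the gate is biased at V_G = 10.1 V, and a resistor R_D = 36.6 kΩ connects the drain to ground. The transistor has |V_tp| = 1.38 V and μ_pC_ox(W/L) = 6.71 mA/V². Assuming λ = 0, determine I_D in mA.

V_SG = V_DD − V_G = 11.9 − 10.1 = 1.8 V, so V_ov = 1.8 − 1.38 = 0.42 V.
Assume saturation: I_D = ½ k_p V_ov² = 0.5 × 6.71 × 0.42² = 0.592 mA, giving V_SD = V_DD − I_D R_D = 11.9 − 0.592 × 36.6 = -9.76 V.
But -9.76 V < V_ov = 0.42 V, so the device is actually in triode.
In triode I_D = k_p[V_ov V_SD − ½ V_SD²] and I_D = (V_DD − V_SD)/R_D. Equating: 123 V_SD² − 104.1 V_SD + 11.9 = 0, giving V_SD = 0.136 V (the root below V_ov).
I_D = (11.9 − 0.136) / 36.6 = 0.321 mA.

I_D = 0.321 mA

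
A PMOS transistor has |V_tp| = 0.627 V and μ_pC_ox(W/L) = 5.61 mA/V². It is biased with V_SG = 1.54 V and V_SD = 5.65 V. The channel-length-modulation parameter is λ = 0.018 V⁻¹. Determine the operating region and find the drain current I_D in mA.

Saturation; I_D = 2.58 mA

V_ov = V_SG − |V_tp| = 1.54 − 0.627 = 0.913 V.
Since V_SD = 5.65 V ≥ V_ov = 0.913 V, the device is in saturation.
I_D = ½ k_p V_ov² (1 + λ V_SD) = 0.5 × 5.61 × 0.913² × (1 + 0.018 × 5.65) = 2.58 mA.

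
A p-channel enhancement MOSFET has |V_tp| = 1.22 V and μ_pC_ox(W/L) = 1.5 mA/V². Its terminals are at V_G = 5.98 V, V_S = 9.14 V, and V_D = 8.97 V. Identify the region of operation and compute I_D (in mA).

Triode; I_D = 0.473 mA

V_SG = V_S − V_G = 9.14 − 5.98 = 3.16 V; V_SD = V_S − V_D = 9.14 − 8.97 = 0.17 V.
V_ov = V_SG − |V_tp| = 3.16 − 1.22 = 1.94 V.
Since V_SD = 0.17 V < V_ov = 1.94 V, the device is in the triode region.
I_D = k_p [V_ov · V_SD − ½ V_SD²] = 1.5 × [1.94 × 0.17 − 0.5 × 0.17²] = 0.473 mA.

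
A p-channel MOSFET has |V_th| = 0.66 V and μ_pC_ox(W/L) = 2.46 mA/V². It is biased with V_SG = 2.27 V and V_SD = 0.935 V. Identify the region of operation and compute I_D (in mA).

Triode; I_D = 2.63 mA

V_ov = V_SG − |V_th| = 2.27 − 0.66 = 1.61 V.
Since V_SD = 0.935 V < V_ov = 1.61 V, the device is in the triode region.
I_D = k_p [V_ov · V_SD − ½ V_SD²] = 2.46 × [1.61 × 0.935 − 0.5 × 0.935²] = 2.63 mA.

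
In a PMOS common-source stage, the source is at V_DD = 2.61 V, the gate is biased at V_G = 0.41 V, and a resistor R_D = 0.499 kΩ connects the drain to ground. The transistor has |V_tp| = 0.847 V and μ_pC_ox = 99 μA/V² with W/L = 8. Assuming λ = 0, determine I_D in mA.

I_D = 0.725 mA

V_SG = V_DD − V_G = 2.61 − 0.41 = 2.2 V, so V_ov = 2.2 − 0.847 = 1.35 V.
k_p = μ_pC_ox · (W/L) = 0.792 mA/V².
Assume saturation: I_D = ½ k_p V_ov² = 0.5 × 0.792 × 1.35² = 0.725 mA, giving V_SD = V_DD − I_D R_D = 2.61 − 0.725 × 0.499 = 2.25 V.
V_SD = 2.25 V ≥ V_ov = 1.35 V, confirming saturation.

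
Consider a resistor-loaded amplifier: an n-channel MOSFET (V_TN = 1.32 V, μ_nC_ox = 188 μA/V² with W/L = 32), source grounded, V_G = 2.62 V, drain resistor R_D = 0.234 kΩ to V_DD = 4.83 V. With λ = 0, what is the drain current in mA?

V_GS = V_G = 2.62 V, so V_ov = 2.62 − 1.32 = 1.3 V.
k_n = μ_nC_ox · (W/L) = 6.016 mA/V².
Assume saturation: I_D = ½ k_n V_ov² = 0.5 × 6.016 × 1.3² = 5.08 mA, giving V_DS = V_DD − I_D R_D = 4.83 − 5.08 × 0.234 = 3.64 V.
V_DS = 3.64 V ≥ V_ov = 1.3 V, confirming saturation.

I_D = 5.08 mA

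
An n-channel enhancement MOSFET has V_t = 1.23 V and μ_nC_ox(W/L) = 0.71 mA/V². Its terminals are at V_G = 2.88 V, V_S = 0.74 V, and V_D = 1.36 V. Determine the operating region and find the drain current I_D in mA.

Triode; I_D = 0.264 mA

V_GS = V_G − V_S = 2.88 − 0.74 = 2.14 V; V_DS = V_D − V_S = 1.36 − 0.74 = 0.62 V.
V_ov = V_GS − V_t = 2.14 − 1.23 = 0.91 V.
Since V_DS = 0.62 V < V_ov = 0.91 V, the device is in the triode region.
I_D = k_n [V_ov · V_DS − ½ V_DS²] = 0.71 × [0.91 × 0.62 − 0.5 × 0.62²] = 0.264 mA.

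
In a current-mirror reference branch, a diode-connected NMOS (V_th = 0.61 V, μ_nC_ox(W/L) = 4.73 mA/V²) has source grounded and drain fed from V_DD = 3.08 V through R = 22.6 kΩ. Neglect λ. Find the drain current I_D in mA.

With gate tied to drain, V_GS = V_DS ≥ V_GS − V_th, so the device is in saturation.
KCL at the drain: ½ k_n (V_GS − V_th)² = (V_DD − V_GS)/R.
Let x = V_GS − 0.61. Then 53.4 x² + x − 2.47 = 0, giving x = 0.206 V (positive root), so V_GS = 0.816 V.
I_D = (V_DD − V_GS)/R = (3.08 − 0.816) / 22.6 = 0.1 mA.

I_D = 0.100 mA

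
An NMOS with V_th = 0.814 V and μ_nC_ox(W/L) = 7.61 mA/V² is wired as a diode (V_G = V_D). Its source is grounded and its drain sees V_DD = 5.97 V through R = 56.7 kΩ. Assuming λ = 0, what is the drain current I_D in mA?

With gate tied to drain, V_GS = V_DS ≥ V_GS − V_th, so the device is in saturation.
KCL at the drain: ½ k_n (V_GS − V_th)² = (V_DD − V_GS)/R.
Let x = V_GS − 0.814. Then 216 x² + x − 5.156 = 0, giving x = 0.152 V (positive root), so V_GS = 0.966 V.
I_D = (V_DD − V_GS)/R = (5.97 − 0.966) / 56.7 = 0.0882 mA.

I_D = 0.0882 mA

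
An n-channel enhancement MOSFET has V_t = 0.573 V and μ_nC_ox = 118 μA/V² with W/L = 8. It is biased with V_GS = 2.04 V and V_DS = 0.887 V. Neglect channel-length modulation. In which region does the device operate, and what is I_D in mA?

Triode; I_D = 0.857 mA

k_n = μ_nC_ox · (W/L) = 0.944 mA/V².
V_ov = V_GS − V_t = 2.04 − 0.573 = 1.47 V.
Since V_DS = 0.887 V < V_ov = 1.47 V, the device is in the triode region.
I_D = k_n [V_ov · V_DS − ½ V_DS²] = 0.944 × [1.47 × 0.887 − 0.5 × 0.887²] = 0.857 mA.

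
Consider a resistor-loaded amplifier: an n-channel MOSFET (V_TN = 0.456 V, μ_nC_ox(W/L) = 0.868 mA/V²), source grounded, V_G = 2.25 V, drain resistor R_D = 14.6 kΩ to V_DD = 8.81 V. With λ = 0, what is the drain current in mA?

V_GS = V_G = 2.25 V, so V_ov = 2.25 − 0.456 = 1.79 V.
Assume saturation: I_D = ½ k_n V_ov² = 0.5 × 0.868 × 1.79² = 1.4 mA, giving V_DS = V_DD − I_D R_D = 8.81 − 1.4 × 14.6 = -11.6 V.
But -11.6 V < V_ov = 1.79 V, so the device is actually in triode.
In triode I_D = k_n[V_ov V_DS − ½ V_DS²] and I_D = (V_DD − V_DS)/R_D. Equating: 6.34 V_DS² − 23.74 V_DS + 8.81 = 0, giving V_DS = 0.418 V (the root below V_ov).
I_D = (8.81 − 0.418) / 14.6 = 0.575 mA.

I_D = 0.575 mA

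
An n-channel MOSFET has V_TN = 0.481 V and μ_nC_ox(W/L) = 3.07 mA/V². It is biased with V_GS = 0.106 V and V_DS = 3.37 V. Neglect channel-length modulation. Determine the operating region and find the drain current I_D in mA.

V_GS = 0.106 V < V_TN = 0.481 V, so the transistor is in cutoff.

Cutoff; I_D = 0 mA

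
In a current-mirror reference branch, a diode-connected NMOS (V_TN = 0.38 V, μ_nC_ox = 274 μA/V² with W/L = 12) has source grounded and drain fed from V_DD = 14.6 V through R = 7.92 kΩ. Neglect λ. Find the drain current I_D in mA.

I_D = 1.67 mA

With gate tied to drain, V_GS = V_DS ≥ V_GS − V_TN, so the device is in saturation.
k_n = μ_nC_ox · (W/L) = 3.288 mA/V².
KCL at the drain: ½ k_n (V_GS − V_TN)² = (V_DD − V_GS)/R.
Let x = V_GS − 0.38. Then 13 x² + x − 14.22 = 0, giving x = 1.01 V (positive root), so V_GS = 1.39 V.
I_D = (V_DD − V_GS)/R = (14.6 − 1.39) / 7.92 = 1.67 mA.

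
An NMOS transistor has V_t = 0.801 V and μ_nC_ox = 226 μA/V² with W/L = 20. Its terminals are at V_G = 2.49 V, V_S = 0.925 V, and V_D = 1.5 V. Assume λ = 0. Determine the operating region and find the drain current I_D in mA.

Triode; I_D = 1.24 mA

V_GS = V_G − V_S = 2.49 − 0.925 = 1.57 V; V_DS = V_D − V_S = 1.5 − 0.925 = 0.575 V.
k_n = μ_nC_ox · (W/L) = 4.52 mA/V².
V_ov = V_GS − V_t = 1.57 − 0.801 = 0.764 V.
Since V_DS = 0.575 V < V_ov = 0.764 V, the device is in the triode region.
I_D = k_n [V_ov · V_DS − ½ V_DS²] = 4.52 × [0.764 × 0.575 − 0.5 × 0.575²] = 1.24 mA.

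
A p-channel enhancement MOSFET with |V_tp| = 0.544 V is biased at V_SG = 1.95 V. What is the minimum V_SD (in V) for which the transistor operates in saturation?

V_SD,sat = 1.41 V

The boundary between triode and saturation is V_SD = V_SG − |V_tp| = V_ov.
V_ov = 1.95 − 0.544 = 1.41 V.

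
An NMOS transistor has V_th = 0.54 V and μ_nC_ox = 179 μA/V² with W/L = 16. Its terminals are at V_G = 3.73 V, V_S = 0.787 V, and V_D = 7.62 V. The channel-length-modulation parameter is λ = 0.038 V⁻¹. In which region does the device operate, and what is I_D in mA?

Saturation; I_D = 10.4 mA

V_GS = V_G − V_S = 3.73 − 0.787 = 2.94 V; V_DS = V_D − V_S = 7.62 − 0.787 = 6.83 V.
k_n = μ_nC_ox · (W/L) = 2.864 mA/V².
V_ov = V_GS − V_th = 2.94 − 0.54 = 2.4 V.
Since V_DS = 6.83 V ≥ V_ov = 2.4 V, the device is in saturation.
I_D = ½ k_n V_ov² (1 + λ V_DS) = 0.5 × 2.864 × 2.4² × (1 + 0.038 × 6.83) = 10.4 mA.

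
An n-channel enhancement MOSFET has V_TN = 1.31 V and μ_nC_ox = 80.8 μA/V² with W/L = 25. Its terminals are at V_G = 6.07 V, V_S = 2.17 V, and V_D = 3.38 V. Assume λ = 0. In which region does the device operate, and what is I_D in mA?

V_GS = V_G − V_S = 6.07 − 2.17 = 3.9 V; V_DS = V_D − V_S = 3.38 − 2.17 = 1.21 V.
k_n = μ_nC_ox · (W/L) = 2.02 mA/V².
V_ov = V_GS − V_TN = 3.9 − 1.31 = 2.59 V.
Since V_DS = 1.21 V < V_ov = 2.59 V, the device is in the triode region.
I_D = k_n [V_ov · V_DS − ½ V_DS²] = 2.02 × [2.59 × 1.21 − 0.5 × 1.21²] = 4.85 mA.

Triode; I_D = 4.85 mA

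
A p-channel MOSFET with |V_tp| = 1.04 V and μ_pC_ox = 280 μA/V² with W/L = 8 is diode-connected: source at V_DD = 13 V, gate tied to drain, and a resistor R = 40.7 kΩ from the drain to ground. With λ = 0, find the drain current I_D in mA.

I_D = 0.282 mA

With gate tied to drain, V_SG = V_SD ≥ V_SG − |V_tp|, so the device is in saturation.
k_p = μ_pC_ox · (W/L) = 2.24 mA/V².
KCL at the drain: ½ k_p (V_SG − |V_tp|)² = (V_DD − V_SG)/R.
Let x = V_SG − 1.04. Then 45.6 x² + x − 11.96 = 0, giving x = 0.501 V (positive root), so V_SG = 1.54 V.
I_D = (V_DD − V_SG)/R = (13 − 1.54) / 40.7 = 0.282 mA.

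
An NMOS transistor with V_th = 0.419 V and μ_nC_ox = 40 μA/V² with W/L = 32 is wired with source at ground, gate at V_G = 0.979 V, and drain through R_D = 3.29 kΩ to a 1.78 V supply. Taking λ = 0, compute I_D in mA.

V_GS = V_G = 0.979 V, so V_ov = 0.979 − 0.419 = 0.56 V.
k_n = μ_nC_ox · (W/L) = 1.28 mA/V².
Assume saturation: I_D = ½ k_n V_ov² = 0.5 × 1.28 × 0.56² = 0.201 mA, giving V_DS = V_DD − I_D R_D = 1.78 − 0.201 × 3.29 = 1.12 V.
V_DS = 1.12 V ≥ V_ov = 0.56 V, confirming saturation.

I_D = 0.201 mA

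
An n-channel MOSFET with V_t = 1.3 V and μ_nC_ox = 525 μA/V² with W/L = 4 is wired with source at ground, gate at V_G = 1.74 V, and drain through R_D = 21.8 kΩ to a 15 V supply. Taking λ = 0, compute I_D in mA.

V_GS = V_G = 1.74 V, so V_ov = 1.74 − 1.3 = 0.44 V.
k_n = μ_nC_ox · (W/L) = 2.1 mA/V².
Assume saturation: I_D = ½ k_n V_ov² = 0.5 × 2.1 × 0.44² = 0.203 mA, giving V_DS = V_DD − I_D R_D = 15 − 0.203 × 21.8 = 10.6 V.
V_DS = 10.6 V ≥ V_ov = 0.44 V, confirming saturation.

I_D = 0.203 mA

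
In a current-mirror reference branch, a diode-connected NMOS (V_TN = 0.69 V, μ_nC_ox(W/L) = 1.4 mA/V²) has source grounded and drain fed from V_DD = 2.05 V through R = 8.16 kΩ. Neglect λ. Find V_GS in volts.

V_GS = 1.10 V

With gate tied to drain, V_GS = V_DS ≥ V_GS − V_TN, so the device is in saturation.
KCL at the drain: ½ k_n (V_GS − V_TN)² = (V_DD − V_GS)/R.
Let x = V_GS − 0.69. Then 5.71 x² + x − 1.36 = 0, giving x = 0.408 V (positive root), so V_GS = 1.1 V.
I_D = (V_DD − V_GS)/R = (2.05 − 1.1) / 8.16 = 0.117 mA.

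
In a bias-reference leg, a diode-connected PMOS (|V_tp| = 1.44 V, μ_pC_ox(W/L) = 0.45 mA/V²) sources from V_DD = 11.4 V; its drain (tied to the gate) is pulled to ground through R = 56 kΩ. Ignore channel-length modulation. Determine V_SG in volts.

With gate tied to drain, V_SG = V_SD ≥ V_SG − |V_tp|, so the device is in saturation.
KCL at the drain: ½ k_p (V_SG − |V_tp|)² = (V_DD − V_SG)/R.
Let x = V_SG − 1.44. Then 12.6 x² + x − 9.96 = 0, giving x = 0.85 V (positive root), so V_SG = 2.29 V.
I_D = (V_DD − V_SG)/R = (11.4 − 2.29) / 56 = 0.163 mA.

V_SG = 2.29 V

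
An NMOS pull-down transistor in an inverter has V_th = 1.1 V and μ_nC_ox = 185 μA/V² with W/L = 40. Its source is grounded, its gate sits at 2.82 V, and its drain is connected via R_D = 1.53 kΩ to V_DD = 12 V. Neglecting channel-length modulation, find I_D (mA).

V_GS = V_G = 2.82 V, so V_ov = 2.82 − 1.1 = 1.72 V.
k_n = μ_nC_ox · (W/L) = 7.4 mA/V².
Assume saturation: I_D = ½ k_n V_ov² = 0.5 × 7.4 × 1.72² = 10.9 mA, giving V_DS = V_DD − I_D R_D = 12 − 10.9 × 1.53 = -4.75 V.
But -4.75 V < V_ov = 1.72 V, so the device is actually in triode.
In triode I_D = k_n[V_ov V_DS − ½ V_DS²] and I_D = (V_DD − V_DS)/R_D. Equating: 5.66 V_DS² − 20.47 V_DS + 12 = 0, giving V_DS = 0.736 V (the root below V_ov).
I_D = (12 − 0.736) / 1.53 = 7.36 mA.

I_D = 7.36 mA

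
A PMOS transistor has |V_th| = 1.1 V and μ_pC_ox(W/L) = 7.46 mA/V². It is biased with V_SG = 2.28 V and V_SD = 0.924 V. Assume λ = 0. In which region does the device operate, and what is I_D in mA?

Triode; I_D = 4.95 mA

V_ov = V_SG − |V_th| = 2.28 − 1.1 = 1.18 V.
Since V_SD = 0.924 V < V_ov = 1.18 V, the device is in the triode region.
I_D = k_p [V_ov · V_SD − ½ V_SD²] = 7.46 × [1.18 × 0.924 − 0.5 × 0.924²] = 4.95 mA.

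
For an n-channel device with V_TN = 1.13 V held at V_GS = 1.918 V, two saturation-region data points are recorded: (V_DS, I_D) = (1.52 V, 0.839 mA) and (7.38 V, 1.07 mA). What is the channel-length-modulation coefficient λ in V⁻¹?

λ = 0.0506 V⁻¹

With V_GS fixed, I_D ∝ (1 + λ V_DS) in saturation, so I_D2/I_D1 = (1 + λ V_DS2)/(1 + λ V_DS1).
1.07/0.839 = 1.275 = (1 + 7.38 λ)/(1 + 1.52 λ).
Solving: λ (I_D1 V_DS2 − I_D2 V_DS1) = I_D2 − I_D1, so λ = (1.07 − 0.839) / (0.839 × 7.38 − 1.07 × 1.52) = 0.231 / 4.57 = 0.0506 V⁻¹.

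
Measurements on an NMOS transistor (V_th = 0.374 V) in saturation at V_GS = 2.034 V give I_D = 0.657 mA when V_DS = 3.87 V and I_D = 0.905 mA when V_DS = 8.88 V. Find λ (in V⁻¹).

With V_GS fixed, I_D ∝ (1 + λ V_DS) in saturation, so I_D2/I_D1 = (1 + λ V_DS2)/(1 + λ V_DS1).
0.905/0.657 = 1.377 = (1 + 8.88 λ)/(1 + 3.87 λ).
Solving: λ (I_D1 V_DS2 − I_D2 V_DS1) = I_D2 − I_D1, so λ = (0.905 − 0.657) / (0.657 × 8.88 − 0.905 × 3.87) = 0.248 / 2.33 = 0.106 V⁻¹.

λ = 0.106 V⁻¹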